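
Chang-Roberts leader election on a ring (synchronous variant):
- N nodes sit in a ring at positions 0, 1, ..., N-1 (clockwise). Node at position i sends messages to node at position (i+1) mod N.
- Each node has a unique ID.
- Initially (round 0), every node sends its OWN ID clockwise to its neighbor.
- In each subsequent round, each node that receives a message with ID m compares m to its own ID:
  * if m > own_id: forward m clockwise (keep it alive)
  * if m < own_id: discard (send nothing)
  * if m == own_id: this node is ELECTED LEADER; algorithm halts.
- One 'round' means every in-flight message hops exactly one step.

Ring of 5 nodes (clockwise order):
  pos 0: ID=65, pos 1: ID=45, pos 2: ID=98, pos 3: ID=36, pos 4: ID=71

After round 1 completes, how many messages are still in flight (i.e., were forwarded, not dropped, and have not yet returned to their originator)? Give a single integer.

Round 1: pos1(id45) recv 65: fwd; pos2(id98) recv 45: drop; pos3(id36) recv 98: fwd; pos4(id71) recv 36: drop; pos0(id65) recv 71: fwd
After round 1: 3 messages still in flight

Answer: 3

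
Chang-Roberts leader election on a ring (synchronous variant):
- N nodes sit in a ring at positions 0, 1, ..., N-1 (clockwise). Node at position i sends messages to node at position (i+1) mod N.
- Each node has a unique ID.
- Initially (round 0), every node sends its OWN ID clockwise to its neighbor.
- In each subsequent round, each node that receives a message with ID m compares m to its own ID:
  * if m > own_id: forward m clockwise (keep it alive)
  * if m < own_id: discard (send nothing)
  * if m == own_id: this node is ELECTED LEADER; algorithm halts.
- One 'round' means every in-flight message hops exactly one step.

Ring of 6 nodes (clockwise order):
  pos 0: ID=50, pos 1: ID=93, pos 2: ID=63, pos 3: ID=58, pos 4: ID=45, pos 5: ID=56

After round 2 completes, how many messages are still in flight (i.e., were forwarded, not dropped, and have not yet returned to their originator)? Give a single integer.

Round 1: pos1(id93) recv 50: drop; pos2(id63) recv 93: fwd; pos3(id58) recv 63: fwd; pos4(id45) recv 58: fwd; pos5(id56) recv 45: drop; pos0(id50) recv 56: fwd
Round 2: pos3(id58) recv 93: fwd; pos4(id45) recv 63: fwd; pos5(id56) recv 58: fwd; pos1(id93) recv 56: drop
After round 2: 3 messages still in flight

Answer: 3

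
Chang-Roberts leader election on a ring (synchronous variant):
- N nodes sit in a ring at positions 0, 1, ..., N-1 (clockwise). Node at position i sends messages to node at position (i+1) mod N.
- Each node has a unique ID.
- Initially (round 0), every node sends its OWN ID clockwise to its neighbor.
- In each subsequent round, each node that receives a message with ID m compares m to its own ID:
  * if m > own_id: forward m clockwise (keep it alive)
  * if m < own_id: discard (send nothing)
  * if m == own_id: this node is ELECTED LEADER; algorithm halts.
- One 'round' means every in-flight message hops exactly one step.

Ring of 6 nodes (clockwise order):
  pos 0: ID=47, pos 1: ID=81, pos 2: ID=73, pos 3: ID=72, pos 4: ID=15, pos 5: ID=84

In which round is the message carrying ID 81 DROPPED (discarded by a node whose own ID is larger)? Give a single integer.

Round 1: pos1(id81) recv 47: drop; pos2(id73) recv 81: fwd; pos3(id72) recv 73: fwd; pos4(id15) recv 72: fwd; pos5(id84) recv 15: drop; pos0(id47) recv 84: fwd
Round 2: pos3(id72) recv 81: fwd; pos4(id15) recv 73: fwd; pos5(id84) recv 72: drop; pos1(id81) recv 84: fwd
Round 3: pos4(id15) recv 81: fwd; pos5(id84) recv 73: drop; pos2(id73) recv 84: fwd
Round 4: pos5(id84) recv 81: drop; pos3(id72) recv 84: fwd
Round 5: pos4(id15) recv 84: fwd
Round 6: pos5(id84) recv 84: ELECTED
Message ID 81 originates at pos 1; dropped at pos 5 in round 4

Answer: 4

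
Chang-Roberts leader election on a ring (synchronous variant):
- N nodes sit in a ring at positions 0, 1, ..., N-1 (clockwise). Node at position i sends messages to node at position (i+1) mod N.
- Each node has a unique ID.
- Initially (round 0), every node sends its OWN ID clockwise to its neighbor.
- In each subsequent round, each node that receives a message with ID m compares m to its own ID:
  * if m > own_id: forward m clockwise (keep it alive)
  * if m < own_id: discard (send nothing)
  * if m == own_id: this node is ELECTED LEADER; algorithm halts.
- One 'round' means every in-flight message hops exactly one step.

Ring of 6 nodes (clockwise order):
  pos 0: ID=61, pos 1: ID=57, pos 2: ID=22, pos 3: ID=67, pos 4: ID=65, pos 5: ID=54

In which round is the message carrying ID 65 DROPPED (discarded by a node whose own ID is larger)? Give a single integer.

Round 1: pos1(id57) recv 61: fwd; pos2(id22) recv 57: fwd; pos3(id67) recv 22: drop; pos4(id65) recv 67: fwd; pos5(id54) recv 65: fwd; pos0(id61) recv 54: drop
Round 2: pos2(id22) recv 61: fwd; pos3(id67) recv 57: drop; pos5(id54) recv 67: fwd; pos0(id61) recv 65: fwd
Round 3: pos3(id67) recv 61: drop; pos0(id61) recv 67: fwd; pos1(id57) recv 65: fwd
Round 4: pos1(id57) recv 67: fwd; pos2(id22) recv 65: fwd
Round 5: pos2(id22) recv 67: fwd; pos3(id67) recv 65: drop
Round 6: pos3(id67) recv 67: ELECTED
Message ID 65 originates at pos 4; dropped at pos 3 in round 5

Answer: 5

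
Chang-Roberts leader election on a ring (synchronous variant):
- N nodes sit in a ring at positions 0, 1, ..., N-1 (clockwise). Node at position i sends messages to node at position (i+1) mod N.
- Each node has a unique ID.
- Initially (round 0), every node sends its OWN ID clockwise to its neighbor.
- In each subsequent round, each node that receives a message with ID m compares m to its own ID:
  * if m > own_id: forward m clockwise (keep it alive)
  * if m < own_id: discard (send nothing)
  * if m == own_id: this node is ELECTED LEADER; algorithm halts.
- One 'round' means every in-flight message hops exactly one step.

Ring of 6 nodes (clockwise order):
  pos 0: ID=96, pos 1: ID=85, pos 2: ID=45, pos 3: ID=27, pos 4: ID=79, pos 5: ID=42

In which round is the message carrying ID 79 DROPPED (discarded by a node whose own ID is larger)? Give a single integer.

Answer: 2

Derivation:
Round 1: pos1(id85) recv 96: fwd; pos2(id45) recv 85: fwd; pos3(id27) recv 45: fwd; pos4(id79) recv 27: drop; pos5(id42) recv 79: fwd; pos0(id96) recv 42: drop
Round 2: pos2(id45) recv 96: fwd; pos3(id27) recv 85: fwd; pos4(id79) recv 45: drop; pos0(id96) recv 79: drop
Round 3: pos3(id27) recv 96: fwd; pos4(id79) recv 85: fwd
Round 4: pos4(id79) recv 96: fwd; pos5(id42) recv 85: fwd
Round 5: pos5(id42) recv 96: fwd; pos0(id96) recv 85: drop
Round 6: pos0(id96) recv 96: ELECTED
Message ID 79 originates at pos 4; dropped at pos 0 in round 2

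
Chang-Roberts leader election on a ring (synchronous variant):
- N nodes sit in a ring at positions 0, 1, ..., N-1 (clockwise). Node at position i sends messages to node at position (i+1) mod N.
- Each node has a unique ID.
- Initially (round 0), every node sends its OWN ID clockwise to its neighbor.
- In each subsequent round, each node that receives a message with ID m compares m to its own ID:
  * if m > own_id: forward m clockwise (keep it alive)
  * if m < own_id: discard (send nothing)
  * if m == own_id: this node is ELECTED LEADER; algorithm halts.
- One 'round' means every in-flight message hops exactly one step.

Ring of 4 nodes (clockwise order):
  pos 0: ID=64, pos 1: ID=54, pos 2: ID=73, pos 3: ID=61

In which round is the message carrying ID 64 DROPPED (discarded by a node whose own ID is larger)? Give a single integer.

Round 1: pos1(id54) recv 64: fwd; pos2(id73) recv 54: drop; pos3(id61) recv 73: fwd; pos0(id64) recv 61: drop
Round 2: pos2(id73) recv 64: drop; pos0(id64) recv 73: fwd
Round 3: pos1(id54) recv 73: fwd
Round 4: pos2(id73) recv 73: ELECTED
Message ID 64 originates at pos 0; dropped at pos 2 in round 2

Answer: 2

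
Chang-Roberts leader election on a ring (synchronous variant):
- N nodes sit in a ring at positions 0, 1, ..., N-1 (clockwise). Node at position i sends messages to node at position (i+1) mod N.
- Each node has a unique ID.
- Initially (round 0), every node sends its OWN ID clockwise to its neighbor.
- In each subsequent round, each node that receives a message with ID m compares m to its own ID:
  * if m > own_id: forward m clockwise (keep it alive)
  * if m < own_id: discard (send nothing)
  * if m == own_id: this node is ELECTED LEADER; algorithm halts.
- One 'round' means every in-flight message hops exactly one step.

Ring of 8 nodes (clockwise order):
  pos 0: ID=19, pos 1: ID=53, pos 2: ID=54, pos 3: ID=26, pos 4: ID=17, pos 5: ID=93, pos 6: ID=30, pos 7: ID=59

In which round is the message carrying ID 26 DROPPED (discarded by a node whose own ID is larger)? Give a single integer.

Answer: 2

Derivation:
Round 1: pos1(id53) recv 19: drop; pos2(id54) recv 53: drop; pos3(id26) recv 54: fwd; pos4(id17) recv 26: fwd; pos5(id93) recv 17: drop; pos6(id30) recv 93: fwd; pos7(id59) recv 30: drop; pos0(id19) recv 59: fwd
Round 2: pos4(id17) recv 54: fwd; pos5(id93) recv 26: drop; pos7(id59) recv 93: fwd; pos1(id53) recv 59: fwd
Round 3: pos5(id93) recv 54: drop; pos0(id19) recv 93: fwd; pos2(id54) recv 59: fwd
Round 4: pos1(id53) recv 93: fwd; pos3(id26) recv 59: fwd
Round 5: pos2(id54) recv 93: fwd; pos4(id17) recv 59: fwd
Round 6: pos3(id26) recv 93: fwd; pos5(id93) recv 59: drop
Round 7: pos4(id17) recv 93: fwd
Round 8: pos5(id93) recv 93: ELECTED
Message ID 26 originates at pos 3; dropped at pos 5 in round 2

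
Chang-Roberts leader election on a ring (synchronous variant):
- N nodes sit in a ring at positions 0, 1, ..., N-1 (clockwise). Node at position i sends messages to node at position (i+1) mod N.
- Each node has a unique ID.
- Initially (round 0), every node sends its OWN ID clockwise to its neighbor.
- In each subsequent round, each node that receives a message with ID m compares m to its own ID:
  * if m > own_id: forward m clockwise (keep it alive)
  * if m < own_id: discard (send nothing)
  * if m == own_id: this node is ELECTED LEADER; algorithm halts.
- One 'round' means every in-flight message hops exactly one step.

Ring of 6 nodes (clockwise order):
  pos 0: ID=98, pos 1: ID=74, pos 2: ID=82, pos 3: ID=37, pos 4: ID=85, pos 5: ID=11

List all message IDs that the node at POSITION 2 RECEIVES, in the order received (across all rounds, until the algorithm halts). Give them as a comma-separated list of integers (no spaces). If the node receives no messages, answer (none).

Answer: 74,98

Derivation:
Round 1: pos1(id74) recv 98: fwd; pos2(id82) recv 74: drop; pos3(id37) recv 82: fwd; pos4(id85) recv 37: drop; pos5(id11) recv 85: fwd; pos0(id98) recv 11: drop
Round 2: pos2(id82) recv 98: fwd; pos4(id85) recv 82: drop; pos0(id98) recv 85: drop
Round 3: pos3(id37) recv 98: fwd
Round 4: pos4(id85) recv 98: fwd
Round 5: pos5(id11) recv 98: fwd
Round 6: pos0(id98) recv 98: ELECTED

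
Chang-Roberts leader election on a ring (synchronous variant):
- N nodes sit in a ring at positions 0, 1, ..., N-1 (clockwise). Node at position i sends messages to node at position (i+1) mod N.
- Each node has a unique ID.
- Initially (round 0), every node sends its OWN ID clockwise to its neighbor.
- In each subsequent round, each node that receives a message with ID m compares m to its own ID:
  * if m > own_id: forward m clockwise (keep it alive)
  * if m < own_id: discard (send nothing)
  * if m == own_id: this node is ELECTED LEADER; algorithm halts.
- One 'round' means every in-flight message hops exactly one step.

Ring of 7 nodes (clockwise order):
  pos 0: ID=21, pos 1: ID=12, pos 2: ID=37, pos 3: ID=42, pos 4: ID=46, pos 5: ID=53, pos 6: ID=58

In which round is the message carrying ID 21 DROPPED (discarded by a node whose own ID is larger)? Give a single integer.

Round 1: pos1(id12) recv 21: fwd; pos2(id37) recv 12: drop; pos3(id42) recv 37: drop; pos4(id46) recv 42: drop; pos5(id53) recv 46: drop; pos6(id58) recv 53: drop; pos0(id21) recv 58: fwd
Round 2: pos2(id37) recv 21: drop; pos1(id12) recv 58: fwd
Round 3: pos2(id37) recv 58: fwd
Round 4: pos3(id42) recv 58: fwd
Round 5: pos4(id46) recv 58: fwd
Round 6: pos5(id53) recv 58: fwd
Round 7: pos6(id58) recv 58: ELECTED
Message ID 21 originates at pos 0; dropped at pos 2 in round 2

Answer: 2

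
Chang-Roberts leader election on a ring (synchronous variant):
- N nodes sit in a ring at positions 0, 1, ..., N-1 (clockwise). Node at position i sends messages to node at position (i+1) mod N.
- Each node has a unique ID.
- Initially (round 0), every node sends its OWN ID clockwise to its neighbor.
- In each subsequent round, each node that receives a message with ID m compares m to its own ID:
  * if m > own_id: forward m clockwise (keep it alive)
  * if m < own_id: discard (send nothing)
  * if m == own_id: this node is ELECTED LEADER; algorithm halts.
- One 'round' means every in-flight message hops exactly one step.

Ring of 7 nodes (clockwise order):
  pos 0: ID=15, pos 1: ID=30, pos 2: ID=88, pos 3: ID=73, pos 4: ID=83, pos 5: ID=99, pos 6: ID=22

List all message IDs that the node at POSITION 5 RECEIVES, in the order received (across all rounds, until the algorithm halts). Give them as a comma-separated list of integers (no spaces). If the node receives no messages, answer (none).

Round 1: pos1(id30) recv 15: drop; pos2(id88) recv 30: drop; pos3(id73) recv 88: fwd; pos4(id83) recv 73: drop; pos5(id99) recv 83: drop; pos6(id22) recv 99: fwd; pos0(id15) recv 22: fwd
Round 2: pos4(id83) recv 88: fwd; pos0(id15) recv 99: fwd; pos1(id30) recv 22: drop
Round 3: pos5(id99) recv 88: drop; pos1(id30) recv 99: fwd
Round 4: pos2(id88) recv 99: fwd
Round 5: pos3(id73) recv 99: fwd
Round 6: pos4(id83) recv 99: fwd
Round 7: pos5(id99) recv 99: ELECTED

Answer: 83,88,99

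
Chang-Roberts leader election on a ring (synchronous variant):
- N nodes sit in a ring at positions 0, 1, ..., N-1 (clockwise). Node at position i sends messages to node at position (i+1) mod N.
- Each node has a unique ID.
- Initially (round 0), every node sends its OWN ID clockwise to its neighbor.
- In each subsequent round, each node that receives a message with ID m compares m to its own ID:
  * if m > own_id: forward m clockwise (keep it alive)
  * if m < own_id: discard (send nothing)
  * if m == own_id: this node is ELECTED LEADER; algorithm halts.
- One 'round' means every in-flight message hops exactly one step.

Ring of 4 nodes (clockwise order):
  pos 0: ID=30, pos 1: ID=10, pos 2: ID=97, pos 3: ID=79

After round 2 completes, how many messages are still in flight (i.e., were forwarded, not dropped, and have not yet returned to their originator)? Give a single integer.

Answer: 2

Derivation:
Round 1: pos1(id10) recv 30: fwd; pos2(id97) recv 10: drop; pos3(id79) recv 97: fwd; pos0(id30) recv 79: fwd
Round 2: pos2(id97) recv 30: drop; pos0(id30) recv 97: fwd; pos1(id10) recv 79: fwd
After round 2: 2 messages still in flight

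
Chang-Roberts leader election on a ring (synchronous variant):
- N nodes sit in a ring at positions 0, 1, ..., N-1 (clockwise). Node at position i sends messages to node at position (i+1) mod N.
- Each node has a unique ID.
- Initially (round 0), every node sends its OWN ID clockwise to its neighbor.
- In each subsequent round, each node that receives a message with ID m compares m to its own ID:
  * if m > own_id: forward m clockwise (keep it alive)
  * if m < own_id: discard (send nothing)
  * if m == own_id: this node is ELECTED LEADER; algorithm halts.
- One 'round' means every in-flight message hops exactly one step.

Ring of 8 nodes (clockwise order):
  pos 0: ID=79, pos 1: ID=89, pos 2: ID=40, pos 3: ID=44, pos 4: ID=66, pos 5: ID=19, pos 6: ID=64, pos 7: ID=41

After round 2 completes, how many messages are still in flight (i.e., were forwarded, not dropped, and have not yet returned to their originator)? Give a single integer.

Answer: 2

Derivation:
Round 1: pos1(id89) recv 79: drop; pos2(id40) recv 89: fwd; pos3(id44) recv 40: drop; pos4(id66) recv 44: drop; pos5(id19) recv 66: fwd; pos6(id64) recv 19: drop; pos7(id41) recv 64: fwd; pos0(id79) recv 41: drop
Round 2: pos3(id44) recv 89: fwd; pos6(id64) recv 66: fwd; pos0(id79) recv 64: drop
After round 2: 2 messages still in flight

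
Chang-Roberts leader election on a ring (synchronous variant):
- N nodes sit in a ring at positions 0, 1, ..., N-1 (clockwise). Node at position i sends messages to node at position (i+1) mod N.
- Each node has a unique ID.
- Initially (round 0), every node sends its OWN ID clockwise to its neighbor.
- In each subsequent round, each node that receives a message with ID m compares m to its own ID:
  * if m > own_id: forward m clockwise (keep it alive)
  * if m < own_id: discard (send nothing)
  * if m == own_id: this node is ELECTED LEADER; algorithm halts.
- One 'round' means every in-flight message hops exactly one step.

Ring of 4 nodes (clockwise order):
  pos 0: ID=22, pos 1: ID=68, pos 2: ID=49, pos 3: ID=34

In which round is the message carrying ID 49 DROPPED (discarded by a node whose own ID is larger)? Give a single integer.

Round 1: pos1(id68) recv 22: drop; pos2(id49) recv 68: fwd; pos3(id34) recv 49: fwd; pos0(id22) recv 34: fwd
Round 2: pos3(id34) recv 68: fwd; pos0(id22) recv 49: fwd; pos1(id68) recv 34: drop
Round 3: pos0(id22) recv 68: fwd; pos1(id68) recv 49: drop
Round 4: pos1(id68) recv 68: ELECTED
Message ID 49 originates at pos 2; dropped at pos 1 in round 3

Answer: 3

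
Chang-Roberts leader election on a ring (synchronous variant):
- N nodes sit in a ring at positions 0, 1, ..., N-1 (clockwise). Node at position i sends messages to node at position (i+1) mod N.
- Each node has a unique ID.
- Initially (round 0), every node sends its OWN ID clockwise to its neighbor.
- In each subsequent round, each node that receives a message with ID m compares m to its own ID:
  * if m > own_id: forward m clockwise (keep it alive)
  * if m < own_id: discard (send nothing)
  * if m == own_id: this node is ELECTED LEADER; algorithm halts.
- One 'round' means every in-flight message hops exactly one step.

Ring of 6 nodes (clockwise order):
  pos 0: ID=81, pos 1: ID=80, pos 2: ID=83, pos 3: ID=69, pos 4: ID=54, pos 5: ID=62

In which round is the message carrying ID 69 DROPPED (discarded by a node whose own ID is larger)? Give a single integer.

Round 1: pos1(id80) recv 81: fwd; pos2(id83) recv 80: drop; pos3(id69) recv 83: fwd; pos4(id54) recv 69: fwd; pos5(id62) recv 54: drop; pos0(id81) recv 62: drop
Round 2: pos2(id83) recv 81: drop; pos4(id54) recv 83: fwd; pos5(id62) recv 69: fwd
Round 3: pos5(id62) recv 83: fwd; pos0(id81) recv 69: drop
Round 4: pos0(id81) recv 83: fwd
Round 5: pos1(id80) recv 83: fwd
Round 6: pos2(id83) recv 83: ELECTED
Message ID 69 originates at pos 3; dropped at pos 0 in round 3

Answer: 3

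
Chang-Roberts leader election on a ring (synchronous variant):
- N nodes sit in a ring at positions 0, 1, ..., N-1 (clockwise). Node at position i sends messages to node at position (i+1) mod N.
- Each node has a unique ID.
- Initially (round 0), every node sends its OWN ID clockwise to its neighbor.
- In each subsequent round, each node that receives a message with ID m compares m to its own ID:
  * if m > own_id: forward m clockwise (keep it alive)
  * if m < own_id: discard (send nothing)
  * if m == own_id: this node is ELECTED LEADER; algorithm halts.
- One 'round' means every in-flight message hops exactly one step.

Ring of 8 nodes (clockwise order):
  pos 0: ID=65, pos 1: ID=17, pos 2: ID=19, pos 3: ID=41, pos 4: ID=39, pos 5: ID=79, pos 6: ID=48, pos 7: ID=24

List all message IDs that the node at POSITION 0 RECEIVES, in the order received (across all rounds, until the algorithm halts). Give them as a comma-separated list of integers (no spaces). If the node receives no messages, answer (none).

Round 1: pos1(id17) recv 65: fwd; pos2(id19) recv 17: drop; pos3(id41) recv 19: drop; pos4(id39) recv 41: fwd; pos5(id79) recv 39: drop; pos6(id48) recv 79: fwd; pos7(id24) recv 48: fwd; pos0(id65) recv 24: drop
Round 2: pos2(id19) recv 65: fwd; pos5(id79) recv 41: drop; pos7(id24) recv 79: fwd; pos0(id65) recv 48: drop
Round 3: pos3(id41) recv 65: fwd; pos0(id65) recv 79: fwd
Round 4: pos4(id39) recv 65: fwd; pos1(id17) recv 79: fwd
Round 5: pos5(id79) recv 65: drop; pos2(id19) recv 79: fwd
Round 6: pos3(id41) recv 79: fwd
Round 7: pos4(id39) recv 79: fwd
Round 8: pos5(id79) recv 79: ELECTED

Answer: 24,48,79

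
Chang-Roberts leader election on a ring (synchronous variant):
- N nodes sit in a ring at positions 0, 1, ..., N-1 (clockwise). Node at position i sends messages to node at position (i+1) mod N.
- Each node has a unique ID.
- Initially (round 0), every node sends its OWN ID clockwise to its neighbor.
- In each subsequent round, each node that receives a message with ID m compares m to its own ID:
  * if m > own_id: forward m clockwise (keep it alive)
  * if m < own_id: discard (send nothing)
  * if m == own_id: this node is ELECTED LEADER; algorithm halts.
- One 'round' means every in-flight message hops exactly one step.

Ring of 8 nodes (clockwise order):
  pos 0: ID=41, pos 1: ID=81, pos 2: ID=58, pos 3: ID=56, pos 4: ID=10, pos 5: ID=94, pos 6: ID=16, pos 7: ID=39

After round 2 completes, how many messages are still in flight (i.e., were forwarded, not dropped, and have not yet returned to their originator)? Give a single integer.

Round 1: pos1(id81) recv 41: drop; pos2(id58) recv 81: fwd; pos3(id56) recv 58: fwd; pos4(id10) recv 56: fwd; pos5(id94) recv 10: drop; pos6(id16) recv 94: fwd; pos7(id39) recv 16: drop; pos0(id41) recv 39: drop
Round 2: pos3(id56) recv 81: fwd; pos4(id10) recv 58: fwd; pos5(id94) recv 56: drop; pos7(id39) recv 94: fwd
After round 2: 3 messages still in flight

Answer: 3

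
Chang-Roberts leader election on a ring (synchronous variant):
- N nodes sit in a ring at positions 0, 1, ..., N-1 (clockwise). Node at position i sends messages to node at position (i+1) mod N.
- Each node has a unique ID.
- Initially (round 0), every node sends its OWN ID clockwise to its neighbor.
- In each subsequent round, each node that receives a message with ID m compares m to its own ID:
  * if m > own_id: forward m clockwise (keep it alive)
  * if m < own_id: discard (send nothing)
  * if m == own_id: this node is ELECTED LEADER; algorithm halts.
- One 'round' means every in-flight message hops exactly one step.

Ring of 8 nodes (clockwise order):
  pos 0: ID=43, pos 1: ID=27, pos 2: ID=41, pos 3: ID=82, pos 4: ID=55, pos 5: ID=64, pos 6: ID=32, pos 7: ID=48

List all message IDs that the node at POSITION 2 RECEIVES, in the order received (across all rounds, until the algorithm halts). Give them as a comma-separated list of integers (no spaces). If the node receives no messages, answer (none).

Round 1: pos1(id27) recv 43: fwd; pos2(id41) recv 27: drop; pos3(id82) recv 41: drop; pos4(id55) recv 82: fwd; pos5(id64) recv 55: drop; pos6(id32) recv 64: fwd; pos7(id48) recv 32: drop; pos0(id43) recv 48: fwd
Round 2: pos2(id41) recv 43: fwd; pos5(id64) recv 82: fwd; pos7(id48) recv 64: fwd; pos1(id27) recv 48: fwd
Round 3: pos3(id82) recv 43: drop; pos6(id32) recv 82: fwd; pos0(id43) recv 64: fwd; pos2(id41) recv 48: fwd
Round 4: pos7(id48) recv 82: fwd; pos1(id27) recv 64: fwd; pos3(id82) recv 48: drop
Round 5: pos0(id43) recv 82: fwd; pos2(id41) recv 64: fwd
Round 6: pos1(id27) recv 82: fwd; pos3(id82) recv 64: drop
Round 7: pos2(id41) recv 82: fwd
Round 8: pos3(id82) recv 82: ELECTED

Answer: 27,43,48,64,82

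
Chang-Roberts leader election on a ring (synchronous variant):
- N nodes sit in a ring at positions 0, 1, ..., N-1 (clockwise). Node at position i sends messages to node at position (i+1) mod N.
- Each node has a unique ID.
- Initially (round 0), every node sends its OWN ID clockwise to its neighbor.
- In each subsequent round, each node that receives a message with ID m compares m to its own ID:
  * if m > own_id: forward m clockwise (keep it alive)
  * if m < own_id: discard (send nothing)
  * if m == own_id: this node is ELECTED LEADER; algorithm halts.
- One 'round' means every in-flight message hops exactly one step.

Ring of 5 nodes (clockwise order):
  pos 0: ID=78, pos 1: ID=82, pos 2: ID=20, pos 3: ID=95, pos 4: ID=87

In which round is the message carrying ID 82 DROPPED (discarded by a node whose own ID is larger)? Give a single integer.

Round 1: pos1(id82) recv 78: drop; pos2(id20) recv 82: fwd; pos3(id95) recv 20: drop; pos4(id87) recv 95: fwd; pos0(id78) recv 87: fwd
Round 2: pos3(id95) recv 82: drop; pos0(id78) recv 95: fwd; pos1(id82) recv 87: fwd
Round 3: pos1(id82) recv 95: fwd; pos2(id20) recv 87: fwd
Round 4: pos2(id20) recv 95: fwd; pos3(id95) recv 87: drop
Round 5: pos3(id95) recv 95: ELECTED
Message ID 82 originates at pos 1; dropped at pos 3 in round 2

Answer: 2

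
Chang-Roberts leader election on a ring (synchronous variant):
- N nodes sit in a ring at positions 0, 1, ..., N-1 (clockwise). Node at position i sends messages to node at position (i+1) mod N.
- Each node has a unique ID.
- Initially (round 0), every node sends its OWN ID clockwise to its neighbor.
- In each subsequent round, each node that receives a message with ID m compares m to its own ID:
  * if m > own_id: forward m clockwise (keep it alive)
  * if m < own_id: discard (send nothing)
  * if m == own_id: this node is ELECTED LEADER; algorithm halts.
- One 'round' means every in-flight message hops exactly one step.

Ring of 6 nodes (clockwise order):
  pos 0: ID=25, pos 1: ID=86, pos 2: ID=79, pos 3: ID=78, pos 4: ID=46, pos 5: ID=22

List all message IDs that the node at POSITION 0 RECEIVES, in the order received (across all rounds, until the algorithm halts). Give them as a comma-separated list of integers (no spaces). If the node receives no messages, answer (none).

Round 1: pos1(id86) recv 25: drop; pos2(id79) recv 86: fwd; pos3(id78) recv 79: fwd; pos4(id46) recv 78: fwd; pos5(id22) recv 46: fwd; pos0(id25) recv 22: drop
Round 2: pos3(id78) recv 86: fwd; pos4(id46) recv 79: fwd; pos5(id22) recv 78: fwd; pos0(id25) recv 46: fwd
Round 3: pos4(id46) recv 86: fwd; pos5(id22) recv 79: fwd; pos0(id25) recv 78: fwd; pos1(id86) recv 46: drop
Round 4: pos5(id22) recv 86: fwd; pos0(id25) recv 79: fwd; pos1(id86) recv 78: drop
Round 5: pos0(id25) recv 86: fwd; pos1(id86) recv 79: drop
Round 6: pos1(id86) recv 86: ELECTED

Answer: 22,46,78,79,86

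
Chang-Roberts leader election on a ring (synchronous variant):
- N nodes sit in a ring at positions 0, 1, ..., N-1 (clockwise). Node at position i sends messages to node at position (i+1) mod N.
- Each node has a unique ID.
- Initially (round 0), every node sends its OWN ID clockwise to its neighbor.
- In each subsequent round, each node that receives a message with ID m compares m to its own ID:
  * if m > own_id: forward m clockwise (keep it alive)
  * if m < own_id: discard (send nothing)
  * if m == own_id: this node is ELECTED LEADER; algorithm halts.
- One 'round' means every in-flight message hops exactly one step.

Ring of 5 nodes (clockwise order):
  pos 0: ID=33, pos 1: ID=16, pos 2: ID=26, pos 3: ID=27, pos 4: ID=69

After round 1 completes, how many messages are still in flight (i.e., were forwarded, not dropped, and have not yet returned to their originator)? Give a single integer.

Round 1: pos1(id16) recv 33: fwd; pos2(id26) recv 16: drop; pos3(id27) recv 26: drop; pos4(id69) recv 27: drop; pos0(id33) recv 69: fwd
After round 1: 2 messages still in flight

Answer: 2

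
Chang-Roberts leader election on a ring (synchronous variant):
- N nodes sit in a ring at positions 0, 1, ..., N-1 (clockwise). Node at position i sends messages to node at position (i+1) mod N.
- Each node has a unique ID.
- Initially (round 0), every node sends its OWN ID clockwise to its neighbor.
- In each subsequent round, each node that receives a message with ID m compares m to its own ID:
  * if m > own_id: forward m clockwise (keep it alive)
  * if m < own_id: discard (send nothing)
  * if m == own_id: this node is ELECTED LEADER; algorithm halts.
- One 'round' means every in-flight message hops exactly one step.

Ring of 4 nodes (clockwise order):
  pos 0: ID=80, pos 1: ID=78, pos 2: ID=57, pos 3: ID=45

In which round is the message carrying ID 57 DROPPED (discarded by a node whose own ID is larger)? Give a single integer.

Answer: 2

Derivation:
Round 1: pos1(id78) recv 80: fwd; pos2(id57) recv 78: fwd; pos3(id45) recv 57: fwd; pos0(id80) recv 45: drop
Round 2: pos2(id57) recv 80: fwd; pos3(id45) recv 78: fwd; pos0(id80) recv 57: drop
Round 3: pos3(id45) recv 80: fwd; pos0(id80) recv 78: drop
Round 4: pos0(id80) recv 80: ELECTED
Message ID 57 originates at pos 2; dropped at pos 0 in round 2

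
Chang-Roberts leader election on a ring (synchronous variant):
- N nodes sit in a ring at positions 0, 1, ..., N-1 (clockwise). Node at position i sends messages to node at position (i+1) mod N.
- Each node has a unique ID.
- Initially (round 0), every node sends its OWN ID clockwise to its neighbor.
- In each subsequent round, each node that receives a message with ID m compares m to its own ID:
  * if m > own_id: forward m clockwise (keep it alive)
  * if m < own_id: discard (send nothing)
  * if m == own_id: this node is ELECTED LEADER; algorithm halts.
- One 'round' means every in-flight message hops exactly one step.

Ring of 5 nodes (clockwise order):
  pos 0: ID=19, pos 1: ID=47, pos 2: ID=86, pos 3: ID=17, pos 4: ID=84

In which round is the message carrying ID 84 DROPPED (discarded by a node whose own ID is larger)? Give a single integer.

Round 1: pos1(id47) recv 19: drop; pos2(id86) recv 47: drop; pos3(id17) recv 86: fwd; pos4(id84) recv 17: drop; pos0(id19) recv 84: fwd
Round 2: pos4(id84) recv 86: fwd; pos1(id47) recv 84: fwd
Round 3: pos0(id19) recv 86: fwd; pos2(id86) recv 84: drop
Round 4: pos1(id47) recv 86: fwd
Round 5: pos2(id86) recv 86: ELECTED
Message ID 84 originates at pos 4; dropped at pos 2 in round 3

Answer: 3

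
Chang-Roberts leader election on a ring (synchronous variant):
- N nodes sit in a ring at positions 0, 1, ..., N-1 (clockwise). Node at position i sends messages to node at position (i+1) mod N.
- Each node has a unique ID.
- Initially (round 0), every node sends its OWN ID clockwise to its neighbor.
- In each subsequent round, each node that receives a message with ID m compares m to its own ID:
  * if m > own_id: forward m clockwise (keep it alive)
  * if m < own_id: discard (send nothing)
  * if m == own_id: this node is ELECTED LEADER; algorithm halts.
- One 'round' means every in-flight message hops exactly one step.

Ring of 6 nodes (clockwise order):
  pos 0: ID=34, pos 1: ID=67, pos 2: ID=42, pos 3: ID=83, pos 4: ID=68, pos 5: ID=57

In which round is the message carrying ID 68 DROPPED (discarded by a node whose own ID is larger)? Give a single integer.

Round 1: pos1(id67) recv 34: drop; pos2(id42) recv 67: fwd; pos3(id83) recv 42: drop; pos4(id68) recv 83: fwd; pos5(id57) recv 68: fwd; pos0(id34) recv 57: fwd
Round 2: pos3(id83) recv 67: drop; pos5(id57) recv 83: fwd; pos0(id34) recv 68: fwd; pos1(id67) recv 57: drop
Round 3: pos0(id34) recv 83: fwd; pos1(id67) recv 68: fwd
Round 4: pos1(id67) recv 83: fwd; pos2(id42) recv 68: fwd
Round 5: pos2(id42) recv 83: fwd; pos3(id83) recv 68: drop
Round 6: pos3(id83) recv 83: ELECTED
Message ID 68 originates at pos 4; dropped at pos 3 in round 5

Answer: 5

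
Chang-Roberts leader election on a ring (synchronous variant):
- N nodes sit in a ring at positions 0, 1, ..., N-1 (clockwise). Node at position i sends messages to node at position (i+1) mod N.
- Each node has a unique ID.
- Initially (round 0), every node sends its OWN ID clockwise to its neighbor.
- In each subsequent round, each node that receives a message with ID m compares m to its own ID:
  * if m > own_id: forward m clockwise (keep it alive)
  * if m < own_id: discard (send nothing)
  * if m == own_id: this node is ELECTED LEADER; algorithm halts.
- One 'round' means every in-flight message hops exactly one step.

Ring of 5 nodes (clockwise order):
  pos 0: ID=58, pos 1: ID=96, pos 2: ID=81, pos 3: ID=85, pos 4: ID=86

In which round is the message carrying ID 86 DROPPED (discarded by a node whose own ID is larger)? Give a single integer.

Answer: 2

Derivation:
Round 1: pos1(id96) recv 58: drop; pos2(id81) recv 96: fwd; pos3(id85) recv 81: drop; pos4(id86) recv 85: drop; pos0(id58) recv 86: fwd
Round 2: pos3(id85) recv 96: fwd; pos1(id96) recv 86: drop
Round 3: pos4(id86) recv 96: fwd
Round 4: pos0(id58) recv 96: fwd
Round 5: pos1(id96) recv 96: ELECTED
Message ID 86 originates at pos 4; dropped at pos 1 in round 2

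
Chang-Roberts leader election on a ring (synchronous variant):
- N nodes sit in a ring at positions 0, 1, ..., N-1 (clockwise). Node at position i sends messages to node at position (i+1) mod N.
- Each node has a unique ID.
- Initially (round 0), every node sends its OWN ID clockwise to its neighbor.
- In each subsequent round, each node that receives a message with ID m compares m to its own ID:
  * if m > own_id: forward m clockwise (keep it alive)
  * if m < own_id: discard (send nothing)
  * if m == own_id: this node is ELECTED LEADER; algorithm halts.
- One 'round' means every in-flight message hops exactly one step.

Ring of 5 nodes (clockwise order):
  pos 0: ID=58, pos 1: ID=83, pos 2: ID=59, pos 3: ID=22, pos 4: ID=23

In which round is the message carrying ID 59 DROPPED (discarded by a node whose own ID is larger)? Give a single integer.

Round 1: pos1(id83) recv 58: drop; pos2(id59) recv 83: fwd; pos3(id22) recv 59: fwd; pos4(id23) recv 22: drop; pos0(id58) recv 23: drop
Round 2: pos3(id22) recv 83: fwd; pos4(id23) recv 59: fwd
Round 3: pos4(id23) recv 83: fwd; pos0(id58) recv 59: fwd
Round 4: pos0(id58) recv 83: fwd; pos1(id83) recv 59: drop
Round 5: pos1(id83) recv 83: ELECTED
Message ID 59 originates at pos 2; dropped at pos 1 in round 4

Answer: 4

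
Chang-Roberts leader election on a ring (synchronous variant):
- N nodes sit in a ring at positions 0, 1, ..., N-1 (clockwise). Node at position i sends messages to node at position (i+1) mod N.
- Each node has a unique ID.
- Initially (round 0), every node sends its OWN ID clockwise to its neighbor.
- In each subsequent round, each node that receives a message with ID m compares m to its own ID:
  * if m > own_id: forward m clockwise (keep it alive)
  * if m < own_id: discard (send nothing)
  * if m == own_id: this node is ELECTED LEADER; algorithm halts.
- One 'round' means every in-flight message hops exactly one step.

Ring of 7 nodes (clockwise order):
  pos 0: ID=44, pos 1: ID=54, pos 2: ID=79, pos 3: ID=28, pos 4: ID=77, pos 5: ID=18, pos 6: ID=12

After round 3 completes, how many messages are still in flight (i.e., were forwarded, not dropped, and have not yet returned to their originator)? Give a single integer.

Answer: 2

Derivation:
Round 1: pos1(id54) recv 44: drop; pos2(id79) recv 54: drop; pos3(id28) recv 79: fwd; pos4(id77) recv 28: drop; pos5(id18) recv 77: fwd; pos6(id12) recv 18: fwd; pos0(id44) recv 12: drop
Round 2: pos4(id77) recv 79: fwd; pos6(id12) recv 77: fwd; pos0(id44) recv 18: drop
Round 3: pos5(id18) recv 79: fwd; pos0(id44) recv 77: fwd
After round 3: 2 messages still in flight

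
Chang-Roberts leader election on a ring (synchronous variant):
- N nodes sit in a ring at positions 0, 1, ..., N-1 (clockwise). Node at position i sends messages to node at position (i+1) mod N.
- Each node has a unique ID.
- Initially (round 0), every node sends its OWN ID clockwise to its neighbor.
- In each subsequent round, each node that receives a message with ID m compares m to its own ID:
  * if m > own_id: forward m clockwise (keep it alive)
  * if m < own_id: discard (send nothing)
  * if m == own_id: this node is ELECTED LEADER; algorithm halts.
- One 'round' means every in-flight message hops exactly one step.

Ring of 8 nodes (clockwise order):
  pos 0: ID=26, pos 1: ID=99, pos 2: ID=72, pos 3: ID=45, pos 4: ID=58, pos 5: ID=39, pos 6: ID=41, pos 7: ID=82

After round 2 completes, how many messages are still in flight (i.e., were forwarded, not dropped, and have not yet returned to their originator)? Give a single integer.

Round 1: pos1(id99) recv 26: drop; pos2(id72) recv 99: fwd; pos3(id45) recv 72: fwd; pos4(id58) recv 45: drop; pos5(id39) recv 58: fwd; pos6(id41) recv 39: drop; pos7(id82) recv 41: drop; pos0(id26) recv 82: fwd
Round 2: pos3(id45) recv 99: fwd; pos4(id58) recv 72: fwd; pos6(id41) recv 58: fwd; pos1(id99) recv 82: drop
After round 2: 3 messages still in flight

Answer: 3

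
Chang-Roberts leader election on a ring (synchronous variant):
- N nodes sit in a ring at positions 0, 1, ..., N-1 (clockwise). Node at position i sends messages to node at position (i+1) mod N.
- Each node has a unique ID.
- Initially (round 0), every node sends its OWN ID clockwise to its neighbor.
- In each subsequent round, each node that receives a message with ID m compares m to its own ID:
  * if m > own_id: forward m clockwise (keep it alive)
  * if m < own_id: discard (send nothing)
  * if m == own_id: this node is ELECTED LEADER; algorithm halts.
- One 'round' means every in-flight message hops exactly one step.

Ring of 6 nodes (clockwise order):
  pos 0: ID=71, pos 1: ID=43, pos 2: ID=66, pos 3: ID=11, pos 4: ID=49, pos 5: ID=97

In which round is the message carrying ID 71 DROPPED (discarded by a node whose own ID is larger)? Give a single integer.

Round 1: pos1(id43) recv 71: fwd; pos2(id66) recv 43: drop; pos3(id11) recv 66: fwd; pos4(id49) recv 11: drop; pos5(id97) recv 49: drop; pos0(id71) recv 97: fwd
Round 2: pos2(id66) recv 71: fwd; pos4(id49) recv 66: fwd; pos1(id43) recv 97: fwd
Round 3: pos3(id11) recv 71: fwd; pos5(id97) recv 66: drop; pos2(id66) recv 97: fwd
Round 4: pos4(id49) recv 71: fwd; pos3(id11) recv 97: fwd
Round 5: pos5(id97) recv 71: drop; pos4(id49) recv 97: fwd
Round 6: pos5(id97) recv 97: ELECTED
Message ID 71 originates at pos 0; dropped at pos 5 in round 5

Answer: 5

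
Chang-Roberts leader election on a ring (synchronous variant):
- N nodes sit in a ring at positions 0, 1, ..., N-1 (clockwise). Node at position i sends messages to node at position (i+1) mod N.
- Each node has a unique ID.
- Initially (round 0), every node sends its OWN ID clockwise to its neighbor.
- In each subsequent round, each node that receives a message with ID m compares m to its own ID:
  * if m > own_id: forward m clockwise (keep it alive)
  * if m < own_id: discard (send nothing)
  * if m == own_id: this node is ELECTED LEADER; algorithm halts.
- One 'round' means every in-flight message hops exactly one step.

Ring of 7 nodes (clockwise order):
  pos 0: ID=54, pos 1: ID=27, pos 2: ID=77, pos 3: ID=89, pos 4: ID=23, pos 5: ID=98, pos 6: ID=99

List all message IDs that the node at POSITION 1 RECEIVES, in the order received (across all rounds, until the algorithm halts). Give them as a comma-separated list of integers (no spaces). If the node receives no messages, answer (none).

Round 1: pos1(id27) recv 54: fwd; pos2(id77) recv 27: drop; pos3(id89) recv 77: drop; pos4(id23) recv 89: fwd; pos5(id98) recv 23: drop; pos6(id99) recv 98: drop; pos0(id54) recv 99: fwd
Round 2: pos2(id77) recv 54: drop; pos5(id98) recv 89: drop; pos1(id27) recv 99: fwd
Round 3: pos2(id77) recv 99: fwd
Round 4: pos3(id89) recv 99: fwd
Round 5: pos4(id23) recv 99: fwd
Round 6: pos5(id98) recv 99: fwd
Round 7: pos6(id99) recv 99: ELECTED

Answer: 54,99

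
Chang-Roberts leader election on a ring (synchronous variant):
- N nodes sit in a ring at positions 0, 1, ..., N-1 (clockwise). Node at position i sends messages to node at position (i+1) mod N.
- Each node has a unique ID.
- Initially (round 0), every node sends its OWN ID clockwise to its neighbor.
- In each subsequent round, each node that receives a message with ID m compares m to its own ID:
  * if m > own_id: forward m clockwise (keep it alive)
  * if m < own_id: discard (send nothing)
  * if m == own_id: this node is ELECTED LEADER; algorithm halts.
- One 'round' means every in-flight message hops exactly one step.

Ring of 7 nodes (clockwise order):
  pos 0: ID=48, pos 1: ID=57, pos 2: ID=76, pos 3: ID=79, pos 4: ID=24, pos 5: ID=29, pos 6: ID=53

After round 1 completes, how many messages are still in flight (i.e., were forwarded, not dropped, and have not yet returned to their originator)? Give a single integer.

Round 1: pos1(id57) recv 48: drop; pos2(id76) recv 57: drop; pos3(id79) recv 76: drop; pos4(id24) recv 79: fwd; pos5(id29) recv 24: drop; pos6(id53) recv 29: drop; pos0(id48) recv 53: fwd
After round 1: 2 messages still in flight

Answer: 2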